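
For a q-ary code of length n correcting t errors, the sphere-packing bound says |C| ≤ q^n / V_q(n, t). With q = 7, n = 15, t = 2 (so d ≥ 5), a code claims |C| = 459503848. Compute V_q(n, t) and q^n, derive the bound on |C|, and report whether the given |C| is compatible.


V_q(n, t) = 3871, q^n = 4747561509943, Hamming bound = 1226443169, |C| = 459503848 ≤ bound (satisfied).

Step 1: Compute V_q(n, t) = Σ_{j=0}^2 C(n, j) (q−1)^j.
  j = 0: C(15,0)·(6)^0 = 1·1 = 1.
  j = 1: C(15,1)·(6)^1 = 15·6 = 90.
  j = 2: C(15,2)·(6)^2 = 105·36 = 3780.
  V_q(n, t) = 1 + 90 + 3780 = 3871.
Step 2: q^n = 7^15 = 4747561509943.
Step 3: Hamming bound ⌊q^n / V_q(n,t)⌋ = ⌊4747561509943/3871⌋ = 1226443169.
Step 4: Compare |C| = 459503848 to 1226443169: satisfied.
The claimed |C| lies below the Hamming bound.


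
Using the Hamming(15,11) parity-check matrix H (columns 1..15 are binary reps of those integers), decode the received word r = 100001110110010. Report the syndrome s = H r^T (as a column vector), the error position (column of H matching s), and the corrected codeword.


s = (0, 1, 1, 1)^T, error position = 7, corrected codeword c = 100001010110010

Compute s = H r^T mod 2 one row at a time:
  s_1 = 1 + 0 + 1 + 1 + 0 + 0 + 1 + 0 = 4 ≡ 0 (mod 2).
  s_2 = 0 + 0 + 1 + 1 + 0 + 0 + 1 + 0 = 3 ≡ 1 (mod 2).
  s_3 = 0 + 0 + 1 + 1 + 1 + 1 + 1 + 0 = 5 ≡ 1 (mod 2).
  s_4 = 1 + 0 + 0 + 1 + 0 + 1 + 0 + 0 = 3 ≡ 1 (mod 2).
s = (0, 1, 1, 1)^T — this equals column 7 of H (binary 0111), so error is at position 7.
Correct: flip bit 7 of r = 100001110110010 to get c = 100001010110010.


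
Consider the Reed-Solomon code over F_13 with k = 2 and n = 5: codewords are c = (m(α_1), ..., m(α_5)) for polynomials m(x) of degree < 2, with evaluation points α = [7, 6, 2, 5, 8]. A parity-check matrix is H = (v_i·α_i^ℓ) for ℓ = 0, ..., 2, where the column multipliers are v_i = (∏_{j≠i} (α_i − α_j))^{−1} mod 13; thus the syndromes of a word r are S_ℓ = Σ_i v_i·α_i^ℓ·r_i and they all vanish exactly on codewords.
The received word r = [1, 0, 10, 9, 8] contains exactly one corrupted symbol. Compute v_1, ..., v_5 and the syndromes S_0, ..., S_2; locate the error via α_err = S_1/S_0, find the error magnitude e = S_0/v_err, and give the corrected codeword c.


S = (12, 6, 3), error at position 1, error magnitude e = 10, c = [4, 0, 10, 9, 8].

Step 1: column multipliers v_i = (∏_{j≠i}(α_i − α_j))^{−1} mod 13.
  i = 1 (α = 7): (7−6)(7−2)(7−5)(7−8) = 1·5·2·(−1) = −10 ≡ 3, so v_1 = 3^{−1} = 9 (mod 13).
  i = 2 (α = 6): (6−7)(6−2)(6−5)(6−8) = (−1)·4·1·(−2) = 8 ≡ 8, so v_2 = 8^{−1} = 5 (mod 13).
  i = 3 (α = 2): (2−7)(2−6)(2−5)(2−8) = (−5)·(−4)·(−3)·(−6) = 360 ≡ 9, so v_3 = 9^{−1} = 3 (mod 13).
  i = 4 (α = 5): (5−7)(5−6)(5−2)(5−8) = (−2)·(−1)·3·(−3) = −18 ≡ 8, so v_4 = 8^{−1} = 5 (mod 13).
  i = 5 (α = 8): (8−7)(8−6)(8−2)(8−5) = 1·2·6·3 = 36 ≡ 10, so v_5 = 10^{−1} = 4 (mod 13).
  v = [9, 5, 3, 5, 4].
Step 2: syndromes of r = [1, 0, 10, 9, 8] (all sums mod 13).
  S_0 = Σ v_i r_i = 9·1 + 5·0 + 3·10 + 5·9 + 4·8 = 116 ≡ 12.
  S_1 = Σ v_i α_i r_i = 9·7·1 + 5·6·0 + 3·2·10 + 5·5·9 + 4·8·8 = 604 ≡ 6.
  α_i^2 mod 13 = [10, 10, 4, 12, 12].
  S_2 = Σ v_i α_i^2 r_i = 9·10·1 + 5·10·0 + 3·4·10 + 5·12·9 + 4·12·8 = 1134 ≡ 3.
  S = (12, 6, 3) ≠ 0, so r is not a codeword (an error is present).
Step 3: locate the error. For a single error e at position i, S_ℓ = v_i·e·α_i^ℓ, so α_err = S_1/S_0.
  S_0^{−1} = 12^{−1} = 12 (mod 13), so α_err = 6·12 = 72 ≡ 7 = α_1. Error position i = 1.
  Consistency check: S_2/S_1 = 3·11 = 33 ≡ 7 = α_err ✓ (single-error assumption holds).
Step 4: error magnitude e = S_0/v_1 = S_0·∏_{j≠1}(α_1 − α_j) = 12·3 = 36 ≡ 10 (mod 13).
Step 5: correct position 1: c_1 = r_1 − e = 1 − 10 ≡ 4 (mod 13). Hence c = [4, 0, 10, 9, 8].
  Check: interpolating c through the α_i gives m(x) = 2 + 4·x (degree < 2) with m(α_i) = c_i for every i, so c is indeed a codeword.


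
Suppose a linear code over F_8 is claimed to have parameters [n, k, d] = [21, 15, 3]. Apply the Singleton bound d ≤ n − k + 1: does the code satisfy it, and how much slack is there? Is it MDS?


Singleton RHS = n − k + 1 = 7, slack = 4, bound satisfied, not MDS.

Singleton bound: d ≤ n − k + 1.
Here n = 21, k = 15, so n − k + 1 = 7.
Given d = 3, check d ≤ 7: YES.
Slack = (n − k + 1) − d = 4.
The code is NOT MDS (slack = 4 > 0).
Description: the claimed parameters are [21, 15, 3]_8; such a code would be non-MDS.


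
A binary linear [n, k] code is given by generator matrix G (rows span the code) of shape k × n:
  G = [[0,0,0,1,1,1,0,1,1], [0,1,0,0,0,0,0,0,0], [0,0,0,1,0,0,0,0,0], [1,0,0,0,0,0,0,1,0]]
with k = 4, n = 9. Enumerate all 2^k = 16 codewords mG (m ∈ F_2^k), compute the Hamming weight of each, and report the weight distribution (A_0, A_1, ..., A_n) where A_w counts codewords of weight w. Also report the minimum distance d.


Weight distribution: A_0 = 1, A_1 = 2, A_2 = 2, A_3 = 2, A_4 = 3, A_5 = 4, A_6 = 2. Minimum distance d = 1.

Enumerate all 2^4 = 16 messages m ∈ F_2^4.
For each, compute codeword c = mG in F_2^9, then tally its weight.
  m = 0000 → c = 000000000, weight = 0.
  m = 1000 → c = 000111011, weight = 5.
  m = 0100 → c = 010000000, weight = 1.
  m = 1100 → c = 010111011, weight = 6.
  m = 0010 → c = 000100000, weight = 1.
  m = 1010 → c = 000011011, weight = 4.
  m = 0110 → c = 010100000, weight = 2.
  m = 1110 → c = 010011011, weight = 5.
  m = 0001 → c = 100000010, weight = 2.
  m = 1001 → c = 100111001, weight = 5.
  m = 0101 → c = 110000010, weight = 3.
  m = 1101 → c = 110111001, weight = 6.
  m = 0011 → c = 100100010, weight = 3.
  m = 1011 → c = 100011001, weight = 4.
  m = 0111 → c = 110100010, weight = 4.
  m = 1111 → c = 110011001, weight = 5.
Tally weights:
  weight 0: 1 codewords.
  weight 1: 2 codewords.
  weight 2: 2 codewords.
  weight 3: 2 codewords.
  weight 4: 3 codewords.
  weight 5: 4 codewords.
  weight 6: 2 codewords.
Minimum distance d = smallest w > 0 with A_w > 0 = 1.
Sanity: Σ A_w = 16 = 2^4 = 16 ✓.


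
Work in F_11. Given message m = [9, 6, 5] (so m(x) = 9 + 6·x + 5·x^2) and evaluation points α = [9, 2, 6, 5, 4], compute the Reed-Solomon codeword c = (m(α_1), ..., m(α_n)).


c = [6, 8, 5, 10, 3]

Message polynomial: m(x) = 9 + 6·x + 5·x^2 (mod 11).
For each evaluation point α_i, compute m(α_i) mod 11:
  α_1 = 9: Horner steps 5 → 7 → 6, so m(9) = 6.
  α_2 = 2: Horner steps 5 → 5 → 8, so m(2) = 8.
  α_3 = 6: Horner steps 5 → 3 → 5, so m(6) = 5.
  α_4 = 5: Horner steps 5 → 9 → 10, so m(5) = 10.
  α_5 = 4: Horner steps 5 → 4 → 3, so m(4) = 3.
Codeword c = [6, 8, 5, 10, 3] ∈ F_11^5.


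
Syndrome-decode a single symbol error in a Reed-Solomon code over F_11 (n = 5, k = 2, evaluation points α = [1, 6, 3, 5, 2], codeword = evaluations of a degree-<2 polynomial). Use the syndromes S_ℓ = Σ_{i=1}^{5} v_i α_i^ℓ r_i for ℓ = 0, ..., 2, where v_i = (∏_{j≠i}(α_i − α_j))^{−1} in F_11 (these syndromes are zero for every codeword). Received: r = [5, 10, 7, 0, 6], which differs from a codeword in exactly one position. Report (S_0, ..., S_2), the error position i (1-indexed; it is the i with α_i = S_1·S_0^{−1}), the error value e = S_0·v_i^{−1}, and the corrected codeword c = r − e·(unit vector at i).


S = (10, 6, 8), error at position 4, error magnitude e = 2, c = [5, 10, 7, 9, 6].

Step 1: column multipliers v_i = (∏_{j≠i}(α_i − α_j))^{−1} mod 11.
  i = 1 (α = 1): (1−6)(1−3)(1−5)(1−2) = (−5)·(−2)·(−4)·(−1) = 40 ≡ 7, so v_1 = 7^{−1} = 8 (mod 11).
  i = 2 (α = 6): (6−1)(6−3)(6−5)(6−2) = 5·3·1·4 = 60 ≡ 5, so v_2 = 5^{−1} = 9 (mod 11).
  i = 3 (α = 3): (3−1)(3−6)(3−5)(3−2) = 2·(−3)·(−2)·1 = 12 ≡ 1, so v_3 = 1^{−1} = 1 (mod 11).
  i = 4 (α = 5): (5−1)(5−6)(5−3)(5−2) = 4·(−1)·2·3 = −24 ≡ 9, so v_4 = 9^{−1} = 5 (mod 11).
  i = 5 (α = 2): (2−1)(2−6)(2−3)(2−5) = 1·(−4)·(−1)·(−3) = −12 ≡ 10, so v_5 = 10^{−1} = 10 (mod 11).
  v = [8, 9, 1, 5, 10].
Step 2: syndromes of r = [5, 10, 7, 0, 6] (all sums mod 11).
  S_0 = Σ v_i r_i = 8·5 + 9·10 + 1·7 + 5·0 + 10·6 = 197 ≡ 10.
  S_1 = Σ v_i α_i r_i = 8·1·5 + 9·6·10 + 1·3·7 + 5·5·0 + 10·2·6 = 721 ≡ 6.
  α_i^2 mod 11 = [1, 3, 9, 3, 4].
  S_2 = Σ v_i α_i^2 r_i = 8·1·5 + 9·3·10 + 1·9·7 + 5·3·0 + 10·4·6 = 613 ≡ 8.
  S = (10, 6, 8) ≠ 0, so r is not a codeword (an error is present).
Step 3: locate the error. For a single error e at position i, S_ℓ = v_i·e·α_i^ℓ, so α_err = S_1/S_0.
  S_0^{−1} = 10^{−1} = 10 (mod 11), so α_err = 6·10 = 60 ≡ 5 = α_4. Error position i = 4.
  Consistency check: S_2/S_1 = 8·2 = 16 ≡ 5 = α_err ✓ (single-error assumption holds).
Step 4: error magnitude e = S_0/v_4 = S_0·∏_{j≠4}(α_4 − α_j) = 10·9 = 90 ≡ 2 (mod 11).
Step 5: correct position 4: c_4 = r_4 − e = 0 − 2 ≡ 9 (mod 11). Hence c = [5, 10, 7, 9, 6].
  Check: interpolating c through the α_i gives m(x) = 4 + 1·x (degree < 2) with m(α_i) = c_i for every i, so c is indeed a codeword.


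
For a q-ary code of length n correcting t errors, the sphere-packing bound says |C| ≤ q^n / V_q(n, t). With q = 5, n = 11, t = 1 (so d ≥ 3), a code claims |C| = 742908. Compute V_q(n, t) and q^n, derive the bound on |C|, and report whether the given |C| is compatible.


V_q(n, t) = 45, q^n = 48828125, Hamming bound = 1085069, |C| = 742908 ≤ bound (satisfied).

Step 1: Compute V_q(n, t) = Σ_{j=0}^1 C(n, j) (q−1)^j.
  j = 0: C(11,0)·(4)^0 = 1·1 = 1.
  j = 1: C(11,1)·(4)^1 = 11·4 = 44.
  V_q(n, t) = 1 + 44 = 45.
Step 2: q^n = 5^11 = 48828125.
Step 3: Hamming bound ⌊q^n / V_q(n,t)⌋ = ⌊48828125/45⌋ = 1085069.
Step 4: Compare |C| = 742908 to 1085069: satisfied.
The claimed |C| lies below the Hamming bound.


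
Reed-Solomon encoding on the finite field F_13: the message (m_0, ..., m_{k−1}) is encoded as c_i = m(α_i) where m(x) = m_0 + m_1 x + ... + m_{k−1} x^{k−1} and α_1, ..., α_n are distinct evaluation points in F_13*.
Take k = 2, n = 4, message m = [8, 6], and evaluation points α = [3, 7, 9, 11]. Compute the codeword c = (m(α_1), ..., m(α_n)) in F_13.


c = [0, 11, 10, 9]

Message polynomial: m(x) = 8 + 6·x (mod 13).
For each evaluation point α_i, compute m(α_i) mod 13:
  α_1 = 3: Horner steps 6 → 0, so m(3) = 0.
  α_2 = 7: Horner steps 6 → 11, so m(7) = 11.
  α_3 = 9: Horner steps 6 → 10, so m(9) = 10.
  α_4 = 11: Horner steps 6 → 9, so m(11) = 9.
Codeword c = [0, 11, 10, 9] ∈ F_13^4.


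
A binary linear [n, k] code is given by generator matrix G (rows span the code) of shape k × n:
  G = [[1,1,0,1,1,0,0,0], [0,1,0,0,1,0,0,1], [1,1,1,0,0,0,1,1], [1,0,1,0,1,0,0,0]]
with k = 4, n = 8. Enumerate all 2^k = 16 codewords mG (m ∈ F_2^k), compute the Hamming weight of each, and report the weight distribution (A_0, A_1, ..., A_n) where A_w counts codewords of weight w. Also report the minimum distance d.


Weight distribution: A_0 = 1, A_1 = 1, A_3 = 4, A_4 = 7, A_5 = 3. Minimum distance d = 1.

Enumerate all 2^4 = 16 messages m ∈ F_2^4.
For each, compute codeword c = mG in F_2^8, then tally its weight.
  m = 0000 → c = 00000000, weight = 0.
  m = 1000 → c = 11011000, weight = 4.
  m = 0100 → c = 01001001, weight = 3.
  m = 1100 → c = 10010001, weight = 3.
  m = 0010 → c = 11100011, weight = 5.
  m = 1010 → c = 00111011, weight = 5.
  m = 0110 → c = 10101010, weight = 4.
  m = 1110 → c = 01110010, weight = 4.
  m = 0001 → c = 10101000, weight = 3.
  m = 1001 → c = 01110000, weight = 3.
  m = 0101 → c = 11100001, weight = 4.
  m = 1101 → c = 00111001, weight = 4.
  m = 0011 → c = 01001011, weight = 4.
  m = 1011 → c = 10010011, weight = 4.
  m = 0111 → c = 00000010, weight = 1.
  m = 1111 → c = 11011010, weight = 5.
Tally weights:
  weight 0: 1 codewords.
  weight 1: 1 codewords.
  weight 3: 4 codewords.
  weight 4: 7 codewords.
  weight 5: 3 codewords.
Minimum distance d = smallest w > 0 with A_w > 0 = 1.
Sanity: Σ A_w = 16 = 2^4 = 16 ✓.


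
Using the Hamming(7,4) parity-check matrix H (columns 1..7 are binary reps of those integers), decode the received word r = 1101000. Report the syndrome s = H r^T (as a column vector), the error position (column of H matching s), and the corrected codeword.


s = (1, 1, 1)^T, error position = 7, corrected codeword c = 1101001

Compute s = H r^T mod 2 one row at a time:
  s_1 = 1 + 0 + 0 + 0 = 1 ≡ 1 (mod 2).
  s_2 = 1 + 0 + 0 + 0 = 1 ≡ 1 (mod 2).
  s_3 = 1 + 0 + 0 + 0 = 1 ≡ 1 (mod 2).
s = (1, 1, 1)^T — this equals column 7 of H (binary 111), so error is at position 7.
Correct: flip bit 7 of r = 1101000 to get c = 1101001.


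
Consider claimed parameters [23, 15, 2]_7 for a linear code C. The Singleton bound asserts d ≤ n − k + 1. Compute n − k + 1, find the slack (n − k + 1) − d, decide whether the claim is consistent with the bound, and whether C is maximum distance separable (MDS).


Singleton RHS = n − k + 1 = 9, slack = 7, bound satisfied, not MDS.

Singleton bound: d ≤ n − k + 1.
Here n = 23, k = 15, so n − k + 1 = 9.
Given d = 2, check d ≤ 9: YES.
Slack = (n − k + 1) − d = 7.
The code is NOT MDS (slack = 7 > 0).
Description: the claimed parameters are [23, 15, 2]_7; such a code would be non-MDS.


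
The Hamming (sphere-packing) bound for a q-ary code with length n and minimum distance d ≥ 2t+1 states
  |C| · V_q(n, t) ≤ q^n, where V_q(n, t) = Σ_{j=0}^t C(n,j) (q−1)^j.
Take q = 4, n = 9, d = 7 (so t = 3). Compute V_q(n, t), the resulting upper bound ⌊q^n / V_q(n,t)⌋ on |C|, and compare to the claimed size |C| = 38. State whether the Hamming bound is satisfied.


V_q(n, t) = 2620, q^n = 262144, Hamming bound = 100, |C| = 38 ≤ bound (satisfied).

Step 1: Compute V_q(n, t) = Σ_{j=0}^3 C(n, j) (q−1)^j.
  j = 0: C(9,0)·(3)^0 = 1·1 = 1.
  j = 1: C(9,1)·(3)^1 = 9·3 = 27.
  j = 2: C(9,2)·(3)^2 = 36·9 = 324.
  j = 3: C(9,3)·(3)^3 = 84·27 = 2268.
  V_q(n, t) = 1 + 27 + 324 + 2268 = 2620.
Step 2: q^n = 4^9 = 262144.
Step 3: Hamming bound ⌊q^n / V_q(n,t)⌋ = ⌊262144/2620⌋ = 100.
Step 4: Compare |C| = 38 to 100: satisfied.
The claimed |C| lies below the Hamming bound.


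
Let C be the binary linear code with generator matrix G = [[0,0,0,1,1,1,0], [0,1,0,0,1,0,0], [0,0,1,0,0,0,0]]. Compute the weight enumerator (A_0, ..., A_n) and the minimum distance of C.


Weight distribution: A_0 = 1, A_1 = 1, A_2 = 1, A_3 = 3, A_4 = 2. Minimum distance d = 1.

Enumerate all 2^3 = 8 messages m ∈ F_2^3.
For each, compute codeword c = mG in F_2^7, then tally its weight.
  m = 000 → c = 0000000, weight = 0.
  m = 100 → c = 0001110, weight = 3.
  m = 010 → c = 0100100, weight = 2.
  m = 110 → c = 0101010, weight = 3.
  m = 001 → c = 0010000, weight = 1.
  m = 101 → c = 0011110, weight = 4.
  m = 011 → c = 0110100, weight = 3.
  m = 111 → c = 0111010, weight = 4.
Tally weights:
  weight 0: 1 codewords.
  weight 1: 1 codewords.
  weight 2: 1 codewords.
  weight 3: 3 codewords.
  weight 4: 2 codewords.
Minimum distance d = smallest w > 0 with A_w > 0 = 1.
Sanity: Σ A_w = 8 = 2^3 = 8 ✓.


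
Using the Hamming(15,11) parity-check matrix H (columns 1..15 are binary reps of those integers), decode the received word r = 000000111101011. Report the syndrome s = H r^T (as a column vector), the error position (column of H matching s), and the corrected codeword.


s = (0, 0, 0, 1)^T, error position = 1, corrected codeword c = 100000111101011

Compute s = H r^T mod 2 one row at a time:
  s_1 = 1 + 1 + 1 + 0 + 1 + 0 + 1 + 1 = 6 ≡ 0 (mod 2).
  s_2 = 0 + 0 + 0 + 1 + 1 + 0 + 1 + 1 = 4 ≡ 0 (mod 2).
  s_3 = 0 + 0 + 0 + 1 + 1 + 0 + 1 + 1 = 4 ≡ 0 (mod 2).
  s_4 = 0 + 0 + 0 + 1 + 1 + 0 + 0 + 1 = 3 ≡ 1 (mod 2).
s = (0, 0, 0, 1)^T — this equals column 1 of H (binary 0001), so error is at position 1.
Correct: flip bit 1 of r = 000000111101011 to get c = 100000111101011.


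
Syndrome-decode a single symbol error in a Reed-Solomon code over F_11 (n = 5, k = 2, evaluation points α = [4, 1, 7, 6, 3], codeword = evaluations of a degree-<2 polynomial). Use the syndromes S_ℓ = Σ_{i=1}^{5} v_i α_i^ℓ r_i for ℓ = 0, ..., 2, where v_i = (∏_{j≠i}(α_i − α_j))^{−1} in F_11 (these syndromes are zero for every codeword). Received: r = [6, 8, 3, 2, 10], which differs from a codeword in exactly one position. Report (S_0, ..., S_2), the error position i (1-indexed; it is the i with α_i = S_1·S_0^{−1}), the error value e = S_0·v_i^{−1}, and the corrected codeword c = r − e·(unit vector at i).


S = (4, 5, 9), error at position 1, error magnitude e = 6, c = [0, 8, 3, 2, 10].

Step 1: column multipliers v_i = (∏_{j≠i}(α_i − α_j))^{−1} mod 11.
  i = 1 (α = 4): (4−1)(4−7)(4−6)(4−3) = 3·(−3)·(−2)·1 = 18 ≡ 7, so v_1 = 7^{−1} = 8 (mod 11).
  i = 2 (α = 1): (1−4)(1−7)(1−6)(1−3) = (−3)·(−6)·(−5)·(−2) = 180 ≡ 4, so v_2 = 4^{−1} = 3 (mod 11).
  i = 3 (α = 7): (7−4)(7−1)(7−6)(7−3) = 3·6·1·4 = 72 ≡ 6, so v_3 = 6^{−1} = 2 (mod 11).
  i = 4 (α = 6): (6−4)(6−1)(6−7)(6−3) = 2·5·(−1)·3 = −30 ≡ 3, so v_4 = 3^{−1} = 4 (mod 11).
  i = 5 (α = 3): (3−4)(3−1)(3−7)(3−6) = (−1)·2·(−4)·(−3) = −24 ≡ 9, so v_5 = 9^{−1} = 5 (mod 11).
  v = [8, 3, 2, 4, 5].
Step 2: syndromes of r = [6, 8, 3, 2, 10] (all sums mod 11).
  S_0 = Σ v_i r_i = 8·6 + 3·8 + 2·3 + 4·2 + 5·10 = 136 ≡ 4.
  S_1 = Σ v_i α_i r_i = 8·4·6 + 3·1·8 + 2·7·3 + 4·6·2 + 5·3·10 = 456 ≡ 5.
  α_i^2 mod 11 = [5, 1, 5, 3, 9].
  S_2 = Σ v_i α_i^2 r_i = 8·5·6 + 3·1·8 + 2·5·3 + 4·3·2 + 5·9·10 = 768 ≡ 9.
  S = (4, 5, 9) ≠ 0, so r is not a codeword (an error is present).
Step 3: locate the error. For a single error e at position i, S_ℓ = v_i·e·α_i^ℓ, so α_err = S_1/S_0.
  S_0^{−1} = 4^{−1} = 3 (mod 11), so α_err = 5·3 = 15 ≡ 4 = α_1. Error position i = 1.
  Consistency check: S_2/S_1 = 9·9 = 81 ≡ 4 = α_err ✓ (single-error assumption holds).
Step 4: error magnitude e = S_0/v_1 = S_0·∏_{j≠1}(α_1 − α_j) = 4·7 = 28 ≡ 6 (mod 11).
Step 5: correct position 1: c_1 = r_1 − e = 6 − 6 ≡ 0 (mod 11). Hence c = [0, 8, 3, 2, 10].
  Check: interpolating c through the α_i gives m(x) = 7 + 1·x (degree < 2) with m(α_i) = c_i for every i, so c is indeed a codeword.


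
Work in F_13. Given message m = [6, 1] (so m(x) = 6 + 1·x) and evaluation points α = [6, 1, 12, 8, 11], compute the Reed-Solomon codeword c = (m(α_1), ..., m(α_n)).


c = [12, 7, 5, 1, 4]

Message polynomial: m(x) = 6 + 1·x (mod 13).
For each evaluation point α_i, compute m(α_i) mod 13:
  α_1 = 6: Horner steps 1 → 12, so m(6) = 12.
  α_2 = 1: Horner steps 1 → 7, so m(1) = 7.
  α_3 = 12: Horner steps 1 → 5, so m(12) = 5.
  α_4 = 8: Horner steps 1 → 1, so m(8) = 1.
  α_5 = 11: Horner steps 1 → 4, so m(11) = 4.
Codeword c = [12, 7, 5, 1, 4] ∈ F_13^5.


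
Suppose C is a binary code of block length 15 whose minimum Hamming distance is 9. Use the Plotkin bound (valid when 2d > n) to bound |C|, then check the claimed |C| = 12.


Plotkin bound M ≤ 6; given |C| = 12 > bound (violated).

Check applicability: 2d = 18, n = 15.
2d − n = 3 > 0, so Plotkin applies.
Compute d/(2d−n) = 9/3 ≈ 3.0000.
⌊d/(2d−n)⌋ = 3.
Plotkin bound: M ≤ 2·3 = 6.
Given |C| = 12, check: VIOLATED.
This |C| is above the Plotkin bound, so no binary code with n = 15, d = 9 and 12 codewords exists.


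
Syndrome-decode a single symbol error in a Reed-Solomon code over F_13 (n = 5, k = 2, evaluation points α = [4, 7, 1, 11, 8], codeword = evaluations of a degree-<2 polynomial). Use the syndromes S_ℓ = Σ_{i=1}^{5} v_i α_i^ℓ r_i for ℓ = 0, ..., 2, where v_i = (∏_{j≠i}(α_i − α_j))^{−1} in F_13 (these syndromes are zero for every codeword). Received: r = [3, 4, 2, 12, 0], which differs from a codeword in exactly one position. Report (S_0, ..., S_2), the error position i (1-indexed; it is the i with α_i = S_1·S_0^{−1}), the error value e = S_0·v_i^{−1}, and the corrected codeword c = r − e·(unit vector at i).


S = (3, 7, 12), error at position 4, error magnitude e = 11, c = [3, 4, 2, 1, 0].

Step 1: column multipliers v_i = (∏_{j≠i}(α_i − α_j))^{−1} mod 13.
  i = 1 (α = 4): (4−7)(4−1)(4−11)(4−8) = (−3)·3·(−7)·(−4) = −252 ≡ 8, so v_1 = 8^{−1} = 5 (mod 13).
  i = 2 (α = 7): (7−4)(7−1)(7−11)(7−8) = 3·6·(−4)·(−1) = 72 ≡ 7, so v_2 = 7^{−1} = 2 (mod 13).
  i = 3 (α = 1): (1−4)(1−7)(1−11)(1−8) = (−3)·(−6)·(−10)·(−7) = 1260 ≡ 12, so v_3 = 12^{−1} = 12 (mod 13).
  i = 4 (α = 11): (11−4)(11−7)(11−1)(11−8) = 7·4·10·3 = 840 ≡ 8, so v_4 = 8^{−1} = 5 (mod 13).
  i = 5 (α = 8): (8−4)(8−7)(8−1)(8−11) = 4·1·7·(−3) = −84 ≡ 7, so v_5 = 7^{−1} = 2 (mod 13).
  v = [5, 2, 12, 5, 2].
Step 2: syndromes of r = [3, 4, 2, 12, 0] (all sums mod 13).
  S_0 = Σ v_i r_i = 5·3 + 2·4 + 12·2 + 5·12 + 2·0 = 107 ≡ 3.
  S_1 = Σ v_i α_i r_i = 5·4·3 + 2·7·4 + 12·1·2 + 5·11·12 + 2·8·0 = 800 ≡ 7.
  α_i^2 mod 13 = [3, 10, 1, 4, 12].
  S_2 = Σ v_i α_i^2 r_i = 5·3·3 + 2·10·4 + 12·1·2 + 5·4·12 + 2·12·0 = 389 ≡ 12.
  S = (3, 7, 12) ≠ 0, so r is not a codeword (an error is present).
Step 3: locate the error. For a single error e at position i, S_ℓ = v_i·e·α_i^ℓ, so α_err = S_1/S_0.
  S_0^{−1} = 3^{−1} = 9 (mod 13), so α_err = 7·9 = 63 ≡ 11 = α_4. Error position i = 4.
  Consistency check: S_2/S_1 = 12·2 = 24 ≡ 11 = α_err ✓ (single-error assumption holds).
Step 4: error magnitude e = S_0/v_4 = S_0·∏_{j≠4}(α_4 − α_j) = 3·8 = 24 ≡ 11 (mod 13).
Step 5: correct position 4: c_4 = r_4 − e = 12 − 11 ≡ 1 (mod 13). Hence c = [3, 4, 2, 1, 0].
  Check: interpolating c through the α_i gives m(x) = 6 + 9·x (degree < 2) with m(α_i) = c_i for every i, so c is indeed a codeword.


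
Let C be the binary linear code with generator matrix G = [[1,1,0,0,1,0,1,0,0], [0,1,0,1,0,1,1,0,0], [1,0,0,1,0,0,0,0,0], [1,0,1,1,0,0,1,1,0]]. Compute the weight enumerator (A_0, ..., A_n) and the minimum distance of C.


Weight distribution: A_0 = 1, A_2 = 2, A_3 = 1, A_4 = 5, A_5 = 6, A_7 = 1. Minimum distance d = 2.

Enumerate all 2^4 = 16 messages m ∈ F_2^4.
For each, compute codeword c = mG in F_2^9, then tally its weight.
  m = 0000 → c = 000000000, weight = 0.
  m = 1000 → c = 110010100, weight = 4.
  m = 0100 → c = 010101100, weight = 4.
  m = 1100 → c = 100111000, weight = 4.
  m = 0010 → c = 100100000, weight = 2.
  m = 1010 → c = 010110100, weight = 4.
  m = 0110 → c = 110001100, weight = 4.
  m = 1110 → c = 000011000, weight = 2.
  m = 0001 → c = 101100110, weight = 5.
  m = 1001 → c = 011110010, weight = 5.
  m = 0101 → c = 111001010, weight = 5.
  m = 1101 → c = 001011110, weight = 5.
  m = 0011 → c = 001000110, weight = 3.
  m = 1011 → c = 111010010, weight = 5.
  m = 0111 → c = 011101010, weight = 5.
  m = 1111 → c = 101111110, weight = 7.
Tally weights:
  weight 0: 1 codewords.
  weight 2: 2 codewords.
  weight 3: 1 codewords.
  weight 4: 5 codewords.
  weight 5: 6 codewords.
  weight 7: 1 codewords.
Minimum distance d = smallest w > 0 with A_w > 0 = 2.
Sanity: Σ A_w = 16 = 2^4 = 16 ✓.


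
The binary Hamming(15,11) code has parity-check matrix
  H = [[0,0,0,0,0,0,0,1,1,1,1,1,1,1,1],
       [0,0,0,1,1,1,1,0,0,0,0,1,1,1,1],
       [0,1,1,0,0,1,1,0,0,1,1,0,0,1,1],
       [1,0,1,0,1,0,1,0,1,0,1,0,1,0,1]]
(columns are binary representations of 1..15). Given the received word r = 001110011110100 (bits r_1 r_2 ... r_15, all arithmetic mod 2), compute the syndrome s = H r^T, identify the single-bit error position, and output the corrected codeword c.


s = (1, 1, 1, 1)^T, error position = 15, corrected codeword c = 001110011110101

Compute s = H r^T mod 2 one row at a time:
  s_1 = 1 + 1 + 1 + 1 + 0 + 1 + 0 + 0 = 5 ≡ 1 (mod 2).
  s_2 = 1 + 1 + 0 + 0 + 0 + 1 + 0 + 0 = 3 ≡ 1 (mod 2).
  s_3 = 0 + 1 + 0 + 0 + 1 + 1 + 0 + 0 = 3 ≡ 1 (mod 2).
  s_4 = 0 + 1 + 1 + 0 + 1 + 1 + 1 + 0 = 5 ≡ 1 (mod 2).
s = (1, 1, 1, 1)^T — this equals column 15 of H (binary 1111), so error is at position 15.
Correct: flip bit 15 of r = 001110011110100 to get c = 001110011110101.


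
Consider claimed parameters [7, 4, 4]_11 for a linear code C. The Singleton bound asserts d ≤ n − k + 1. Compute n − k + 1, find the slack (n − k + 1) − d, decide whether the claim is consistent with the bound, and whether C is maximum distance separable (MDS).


Singleton RHS = n − k + 1 = 4, slack = 0, bound satisfied, MDS.

Singleton bound: d ≤ n − k + 1.
Here n = 7, k = 4, so n − k + 1 = 4.
Given d = 4, check d ≤ 4: YES.
Slack = (n − k + 1) − d = 0.
The code is MDS (slack = 0).
Description: the claimed parameters are [7, 4, 4]_11; such a code would be MDS (meets Singleton bound).


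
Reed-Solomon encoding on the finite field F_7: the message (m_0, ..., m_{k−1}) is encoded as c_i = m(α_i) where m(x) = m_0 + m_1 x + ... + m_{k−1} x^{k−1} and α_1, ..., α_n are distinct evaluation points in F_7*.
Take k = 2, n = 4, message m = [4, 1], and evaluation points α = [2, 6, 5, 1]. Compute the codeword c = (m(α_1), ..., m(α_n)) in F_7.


c = [6, 3, 2, 5]

Message polynomial: m(x) = 4 + 1·x (mod 7).
For each evaluation point α_i, compute m(α_i) mod 7:
  α_1 = 2: Horner steps 1 → 6, so m(2) = 6.
  α_2 = 6: Horner steps 1 → 3, so m(6) = 3.
  α_3 = 5: Horner steps 1 → 2, so m(5) = 2.
  α_4 = 1: Horner steps 1 → 5, so m(1) = 5.
Codeword c = [6, 3, 2, 5] ∈ F_7^4.


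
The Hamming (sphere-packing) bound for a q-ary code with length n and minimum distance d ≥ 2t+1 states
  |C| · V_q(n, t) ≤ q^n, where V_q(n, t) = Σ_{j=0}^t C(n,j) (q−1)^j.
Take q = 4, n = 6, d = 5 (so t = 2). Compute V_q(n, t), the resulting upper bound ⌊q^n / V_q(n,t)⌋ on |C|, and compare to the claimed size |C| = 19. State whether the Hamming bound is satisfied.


V_q(n, t) = 154, q^n = 4096, Hamming bound = 26, |C| = 19 ≤ bound (satisfied).

Step 1: Compute V_q(n, t) = Σ_{j=0}^2 C(n, j) (q−1)^j.
  j = 0: C(6,0)·(3)^0 = 1·1 = 1.
  j = 1: C(6,1)·(3)^1 = 6·3 = 18.
  j = 2: C(6,2)·(3)^2 = 15·9 = 135.
  V_q(n, t) = 1 + 18 + 135 = 154.
Step 2: q^n = 4^6 = 4096.
Step 3: Hamming bound ⌊q^n / V_q(n,t)⌋ = ⌊4096/154⌋ = 26.
Step 4: Compare |C| = 19 to 26: satisfied.
The claimed |C| lies below the Hamming bound.


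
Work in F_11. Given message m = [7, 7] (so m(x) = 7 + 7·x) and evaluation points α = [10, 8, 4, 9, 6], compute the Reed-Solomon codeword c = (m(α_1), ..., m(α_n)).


c = [0, 8, 2, 4, 5]

Message polynomial: m(x) = 7 + 7·x (mod 11).
For each evaluation point α_i, compute m(α_i) mod 11:
  α_1 = 10: Horner steps 7 → 0, so m(10) = 0.
  α_2 = 8: Horner steps 7 → 8, so m(8) = 8.
  α_3 = 4: Horner steps 7 → 2, so m(4) = 2.
  α_4 = 9: Horner steps 7 → 4, so m(9) = 4.
  α_5 = 6: Horner steps 7 → 5, so m(6) = 5.
Codeword c = [0, 8, 2, 4, 5] ∈ F_11^5.


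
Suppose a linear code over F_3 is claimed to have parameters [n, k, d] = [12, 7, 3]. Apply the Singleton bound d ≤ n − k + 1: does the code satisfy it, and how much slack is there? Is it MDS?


Singleton RHS = n − k + 1 = 6, slack = 3, bound satisfied, not MDS.

Singleton bound: d ≤ n − k + 1.
Here n = 12, k = 7, so n − k + 1 = 6.
Given d = 3, check d ≤ 6: YES.
Slack = (n − k + 1) − d = 3.
The code is NOT MDS (slack = 3 > 0).
Description: the claimed parameters are [12, 7, 3]_3; such a code would be non-MDS.


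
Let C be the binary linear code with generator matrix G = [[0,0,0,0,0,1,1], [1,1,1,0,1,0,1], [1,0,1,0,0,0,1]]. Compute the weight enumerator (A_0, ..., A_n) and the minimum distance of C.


Weight distribution: A_0 = 1, A_2 = 2, A_3 = 2, A_4 = 1, A_5 = 2. Minimum distance d = 2.

Enumerate all 2^3 = 8 messages m ∈ F_2^3.
For each, compute codeword c = mG in F_2^7, then tally its weight.
  m = 000 → c = 0000000, weight = 0.
  m = 100 → c = 0000011, weight = 2.
  m = 010 → c = 1110101, weight = 5.
  m = 110 → c = 1110110, weight = 5.
  m = 001 → c = 1010001, weight = 3.
  m = 101 → c = 1010010, weight = 3.
  m = 011 → c = 0100100, weight = 2.
  m = 111 → c = 0100111, weight = 4.
Tally weights:
  weight 0: 1 codewords.
  weight 2: 2 codewords.
  weight 3: 2 codewords.
  weight 4: 1 codewords.
  weight 5: 2 codewords.
Minimum distance d = smallest w > 0 with A_w > 0 = 2.
Sanity: Σ A_w = 8 = 2^3 = 8 ✓.


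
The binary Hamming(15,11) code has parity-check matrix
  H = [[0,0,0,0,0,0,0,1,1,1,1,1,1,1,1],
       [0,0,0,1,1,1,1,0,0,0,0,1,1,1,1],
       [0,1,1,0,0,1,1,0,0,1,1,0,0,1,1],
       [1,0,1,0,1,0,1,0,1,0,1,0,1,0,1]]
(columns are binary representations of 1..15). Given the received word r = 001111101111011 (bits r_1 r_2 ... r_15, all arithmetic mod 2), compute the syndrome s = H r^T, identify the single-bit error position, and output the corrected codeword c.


s = (0, 1, 1, 0)^T, error position = 6, corrected codeword c = 001110101111011

Compute s = H r^T mod 2 one row at a time:
  s_1 = 0 + 1 + 1 + 1 + 1 + 0 + 1 + 1 = 6 ≡ 0 (mod 2).
  s_2 = 1 + 1 + 1 + 1 + 1 + 0 + 1 + 1 = 7 ≡ 1 (mod 2).
  s_3 = 0 + 1 + 1 + 1 + 1 + 1 + 1 + 1 = 7 ≡ 1 (mod 2).
  s_4 = 0 + 1 + 1 + 1 + 1 + 1 + 0 + 1 = 6 ≡ 0 (mod 2).
s = (0, 1, 1, 0)^T — this equals column 6 of H (binary 0110), so error is at position 6.
Correct: flip bit 6 of r = 001111101111011 to get c = 001110101111011.


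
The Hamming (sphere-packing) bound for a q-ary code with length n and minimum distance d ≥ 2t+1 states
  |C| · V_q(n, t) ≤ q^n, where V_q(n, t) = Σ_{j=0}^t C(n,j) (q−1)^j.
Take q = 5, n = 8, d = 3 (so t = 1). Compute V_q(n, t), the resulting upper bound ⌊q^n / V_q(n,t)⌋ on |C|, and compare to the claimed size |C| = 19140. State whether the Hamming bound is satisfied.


V_q(n, t) = 33, q^n = 390625, Hamming bound = 11837, |C| = 19140 > bound (violated).

Step 1: Compute V_q(n, t) = Σ_{j=0}^1 C(n, j) (q−1)^j.
  j = 0: C(8,0)·(4)^0 = 1·1 = 1.
  j = 1: C(8,1)·(4)^1 = 8·4 = 32.
  V_q(n, t) = 1 + 32 = 33.
Step 2: q^n = 5^8 = 390625.
Step 3: Hamming bound ⌊q^n / V_q(n,t)⌋ = ⌊390625/33⌋ = 11837.
Step 4: Compare |C| = 19140 to 11837: violated.
The claimed |C| lies above the Hamming bound, so no 5-ary code of length 8 with d ≥ 3 can have 19140 codewords.


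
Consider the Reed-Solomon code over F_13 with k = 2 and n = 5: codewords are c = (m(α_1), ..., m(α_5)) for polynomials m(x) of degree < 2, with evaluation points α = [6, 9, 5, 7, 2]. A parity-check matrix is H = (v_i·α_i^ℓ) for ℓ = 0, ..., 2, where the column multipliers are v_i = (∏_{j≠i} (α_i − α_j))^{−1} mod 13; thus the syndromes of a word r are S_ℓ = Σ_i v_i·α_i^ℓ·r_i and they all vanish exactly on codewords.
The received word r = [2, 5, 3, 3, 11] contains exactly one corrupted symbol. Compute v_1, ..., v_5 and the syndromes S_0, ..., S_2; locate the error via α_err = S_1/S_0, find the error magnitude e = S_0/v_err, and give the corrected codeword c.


S = (1, 5, 12), error at position 3, error magnitude e = 2, c = [2, 5, 1, 3, 11].

Step 1: column multipliers v_i = (∏_{j≠i}(α_i − α_j))^{−1} mod 13.
  i = 1 (α = 6): (6−9)(6−5)(6−7)(6−2) = (−3)·1·(−1)·4 = 12 ≡ 12, so v_1 = 12^{−1} = 12 (mod 13).
  i = 2 (α = 9): (9−6)(9−5)(9−7)(9−2) = 3·4·2·7 = 168 ≡ 12, so v_2 = 12^{−1} = 12 (mod 13).
  i = 3 (α = 5): (5−6)(5−9)(5−7)(5−2) = (−1)·(−4)·(−2)·3 = −24 ≡ 2, so v_3 = 2^{−1} = 7 (mod 13).
  i = 4 (α = 7): (7−6)(7−9)(7−5)(7−2) = 1·(−2)·2·5 = −20 ≡ 6, so v_4 = 6^{−1} = 11 (mod 13).
  i = 5 (α = 2): (2−6)(2−9)(2−5)(2−7) = (−4)·(−7)·(−3)·(−5) = 420 ≡ 4, so v_5 = 4^{−1} = 10 (mod 13).
  v = [12, 12, 7, 11, 10].
Step 2: syndromes of r = [2, 5, 3, 3, 11] (all sums mod 13).
  S_0 = Σ v_i r_i = 12·2 + 12·5 + 7·3 + 11·3 + 10·11 = 248 ≡ 1.
  S_1 = Σ v_i α_i r_i = 12·6·2 + 12·9·5 + 7·5·3 + 11·7·3 + 10·2·11 = 1240 ≡ 5.
  α_i^2 mod 13 = [10, 3, 12, 10, 4].
  S_2 = Σ v_i α_i^2 r_i = 12·10·2 + 12·3·5 + 7·12·3 + 11·10·3 + 10·4·11 = 1442 ≡ 12.
  S = (1, 5, 12) ≠ 0, so r is not a codeword (an error is present).
Step 3: locate the error. For a single error e at position i, S_ℓ = v_i·e·α_i^ℓ, so α_err = S_1/S_0.
  S_0^{−1} = 1^{−1} = 1 (mod 13), so α_err = 5·1 = 5 ≡ 5 = α_3. Error position i = 3.
  Consistency check: S_2/S_1 = 12·8 = 96 ≡ 5 = α_err ✓ (single-error assumption holds).
Step 4: error magnitude e = S_0/v_3 = S_0·∏_{j≠3}(α_3 − α_j) = 1·2 = 2 ≡ 2 (mod 13).
Step 5: correct position 3: c_3 = r_3 − e = 3 − 2 ≡ 1 (mod 13). Hence c = [2, 5, 1, 3, 11].
  Check: interpolating c through the α_i gives m(x) = 9 + 1·x (degree < 2) with m(α_i) = c_i for every i, so c is indeed a codeword.


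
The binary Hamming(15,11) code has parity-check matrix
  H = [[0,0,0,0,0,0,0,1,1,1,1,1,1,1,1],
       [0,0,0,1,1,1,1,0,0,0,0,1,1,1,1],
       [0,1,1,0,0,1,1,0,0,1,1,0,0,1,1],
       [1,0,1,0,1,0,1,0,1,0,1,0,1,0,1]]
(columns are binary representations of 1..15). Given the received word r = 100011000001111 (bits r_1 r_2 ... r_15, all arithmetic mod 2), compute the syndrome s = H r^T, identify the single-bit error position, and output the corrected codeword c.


s = (0, 0, 1, 0)^T, error position = 2, corrected codeword c = 110011000001111

Compute s = H r^T mod 2 one row at a time:
  s_1 = 0 + 0 + 0 + 0 + 1 + 1 + 1 + 1 = 4 ≡ 0 (mod 2).
  s_2 = 0 + 1 + 1 + 0 + 1 + 1 + 1 + 1 = 6 ≡ 0 (mod 2).
  s_3 = 0 + 0 + 1 + 0 + 0 + 0 + 1 + 1 = 3 ≡ 1 (mod 2).
  s_4 = 1 + 0 + 1 + 0 + 0 + 0 + 1 + 1 = 4 ≡ 0 (mod 2).
s = (0, 0, 1, 0)^T — this equals column 2 of H (binary 0010), so error is at position 2.
Correct: flip bit 2 of r = 100011000001111 to get c = 110011000001111.


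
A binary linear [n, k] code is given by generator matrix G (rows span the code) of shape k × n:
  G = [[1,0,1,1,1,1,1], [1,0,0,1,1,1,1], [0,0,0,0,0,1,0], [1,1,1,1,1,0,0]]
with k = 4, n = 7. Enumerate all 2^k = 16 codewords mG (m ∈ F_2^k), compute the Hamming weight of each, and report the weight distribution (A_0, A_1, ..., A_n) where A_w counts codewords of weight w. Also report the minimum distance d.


Weight distribution: A_0 = 1, A_1 = 2, A_2 = 2, A_3 = 2, A_4 = 3, A_5 = 4, A_6 = 2. Minimum distance d = 1.

Enumerate all 2^4 = 16 messages m ∈ F_2^4.
For each, compute codeword c = mG in F_2^7, then tally its weight.
  m = 0000 → c = 0000000, weight = 0.
  m = 1000 → c = 1011111, weight = 6.
  m = 0100 → c = 1001111, weight = 5.
  m = 1100 → c = 0010000, weight = 1.
  m = 0010 → c = 0000010, weight = 1.
  m = 1010 → c = 1011101, weight = 5.
  m = 0110 → c = 1001101, weight = 4.
  m = 1110 → c = 0010010, weight = 2.
  m = 0001 → c = 1111100, weight = 5.
  m = 1001 → c = 0100011, weight = 3.
  m = 0101 → c = 0110011, weight = 4.
  m = 1101 → c = 1101100, weight = 4.
  m = 0011 → c = 1111110, weight = 6.
  m = 1011 → c = 0100001, weight = 2.
  m = 0111 → c = 0110001, weight = 3.
  m = 1111 → c = 1101110, weight = 5.
Tally weights:
  weight 0: 1 codewords.
  weight 1: 2 codewords.
  weight 2: 2 codewords.
  weight 3: 2 codewords.
  weight 4: 3 codewords.
  weight 5: 4 codewords.
  weight 6: 2 codewords.
Minimum distance d = smallest w > 0 with A_w > 0 = 1.
Sanity: Σ A_w = 16 = 2^4 = 16 ✓.


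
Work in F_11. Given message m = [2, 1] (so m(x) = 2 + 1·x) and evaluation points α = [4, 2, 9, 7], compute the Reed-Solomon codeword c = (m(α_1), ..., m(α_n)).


c = [6, 4, 0, 9]

Message polynomial: m(x) = 2 + 1·x (mod 11).
For each evaluation point α_i, compute m(α_i) mod 11:
  α_1 = 4: Horner steps 1 → 6, so m(4) = 6.
  α_2 = 2: Horner steps 1 → 4, so m(2) = 4.
  α_3 = 9: Horner steps 1 → 0, so m(9) = 0.
  α_4 = 7: Horner steps 1 → 9, so m(7) = 9.
Codeword c = [6, 4, 0, 9] ∈ F_11^4.


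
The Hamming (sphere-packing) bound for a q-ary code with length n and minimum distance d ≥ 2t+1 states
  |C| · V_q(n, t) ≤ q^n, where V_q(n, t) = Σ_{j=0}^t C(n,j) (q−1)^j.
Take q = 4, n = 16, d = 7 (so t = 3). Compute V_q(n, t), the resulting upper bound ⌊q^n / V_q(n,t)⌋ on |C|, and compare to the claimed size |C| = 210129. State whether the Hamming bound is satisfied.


V_q(n, t) = 16249, q^n = 4294967296, Hamming bound = 264321, |C| = 210129 ≤ bound (satisfied).

Step 1: Compute V_q(n, t) = Σ_{j=0}^3 C(n, j) (q−1)^j.
  j = 0: C(16,0)·(3)^0 = 1·1 = 1.
  j = 1: C(16,1)·(3)^1 = 16·3 = 48.
  j = 2: C(16,2)·(3)^2 = 120·9 = 1080.
  j = 3: C(16,3)·(3)^3 = 560·27 = 15120.
  V_q(n, t) = 1 + 48 + 1080 + 15120 = 16249.
Step 2: q^n = 4^16 = 4294967296.
Step 3: Hamming bound ⌊q^n / V_q(n,t)⌋ = ⌊4294967296/16249⌋ = 264321.
Step 4: Compare |C| = 210129 to 264321: satisfied.
The claimed |C| lies below the Hamming bound.


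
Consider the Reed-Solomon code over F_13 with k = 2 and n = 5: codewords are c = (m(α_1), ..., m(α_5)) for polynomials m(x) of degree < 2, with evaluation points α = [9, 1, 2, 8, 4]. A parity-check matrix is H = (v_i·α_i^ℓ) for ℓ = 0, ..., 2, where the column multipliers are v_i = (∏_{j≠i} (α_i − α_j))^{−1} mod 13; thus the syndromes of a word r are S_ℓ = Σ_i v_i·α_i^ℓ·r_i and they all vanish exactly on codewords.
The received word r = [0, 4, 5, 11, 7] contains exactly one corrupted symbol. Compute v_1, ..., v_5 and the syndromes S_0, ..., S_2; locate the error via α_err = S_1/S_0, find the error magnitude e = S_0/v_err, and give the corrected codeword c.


S = (2, 5, 6), error at position 1, error magnitude e = 1, c = [12, 4, 5, 11, 7].

Step 1: column multipliers v_i = (∏_{j≠i}(α_i − α_j))^{−1} mod 13.
  i = 1 (α = 9): (9−1)(9−2)(9−8)(9−4) = 8·7·1·5 = 280 ≡ 7, so v_1 = 7^{−1} = 2 (mod 13).
  i = 2 (α = 1): (1−9)(1−2)(1−8)(1−4) = (−8)·(−1)·(−7)·(−3) = 168 ≡ 12, so v_2 = 12^{−1} = 12 (mod 13).
  i = 3 (α = 2): (2−9)(2−1)(2−8)(2−4) = (−7)·1·(−6)·(−2) = −84 ≡ 7, so v_3 = 7^{−1} = 2 (mod 13).
  i = 4 (α = 8): (8−9)(8−1)(8−2)(8−4) = (−1)·7·6·4 = −168 ≡ 1, so v_4 = 1^{−1} = 1 (mod 13).
  i = 5 (α = 4): (4−9)(4−1)(4−2)(4−8) = (−5)·3·2·(−4) = 120 ≡ 3, so v_5 = 3^{−1} = 9 (mod 13).
  v = [2, 12, 2, 1, 9].
Step 2: syndromes of r = [0, 4, 5, 11, 7] (all sums mod 13).
  S_0 = Σ v_i r_i = 2·0 + 12·4 + 2·5 + 1·11 + 9·7 = 132 ≡ 2.
  S_1 = Σ v_i α_i r_i = 2·9·0 + 12·1·4 + 2·2·5 + 1·8·11 + 9·4·7 = 408 ≡ 5.
  α_i^2 mod 13 = [3, 1, 4, 12, 3].
  S_2 = Σ v_i α_i^2 r_i = 2·3·0 + 12·1·4 + 2·4·5 + 1·12·11 + 9·3·7 = 409 ≡ 6.
  S = (2, 5, 6) ≠ 0, so r is not a codeword (an error is present).
Step 3: locate the error. For a single error e at position i, S_ℓ = v_i·e·α_i^ℓ, so α_err = S_1/S_0.
  S_0^{−1} = 2^{−1} = 7 (mod 13), so α_err = 5·7 = 35 ≡ 9 = α_1. Error position i = 1.
  Consistency check: S_2/S_1 = 6·8 = 48 ≡ 9 = α_err ✓ (single-error assumption holds).
Step 4: error magnitude e = S_0/v_1 = S_0·∏_{j≠1}(α_1 − α_j) = 2·7 = 14 ≡ 1 (mod 13).
Step 5: correct position 1: c_1 = r_1 − e = 0 − 1 ≡ 12 (mod 13). Hence c = [12, 4, 5, 11, 7].
  Check: interpolating c through the α_i gives m(x) = 3 + 1·x (degree < 2) with m(α_i) = c_i for every i, so c is indeed a codeword.


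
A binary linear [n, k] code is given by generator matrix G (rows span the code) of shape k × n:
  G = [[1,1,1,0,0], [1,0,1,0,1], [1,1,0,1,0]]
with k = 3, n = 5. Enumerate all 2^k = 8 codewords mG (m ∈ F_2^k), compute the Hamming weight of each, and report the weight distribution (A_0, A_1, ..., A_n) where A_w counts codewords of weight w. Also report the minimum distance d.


Weight distribution: A_0 = 1, A_2 = 2, A_3 = 4, A_4 = 1. Minimum distance d = 2.

Enumerate all 2^3 = 8 messages m ∈ F_2^3.
For each, compute codeword c = mG in F_2^5, then tally its weight.
  m = 000 → c = 00000, weight = 0.
  m = 100 → c = 11100, weight = 3.
  m = 010 → c = 10101, weight = 3.
  m = 110 → c = 01001, weight = 2.
  m = 001 → c = 11010, weight = 3.
  m = 101 → c = 00110, weight = 2.
  m = 011 → c = 01111, weight = 4.
  m = 111 → c = 10011, weight = 3.
Tally weights:
  weight 0: 1 codewords.
  weight 2: 2 codewords.
  weight 3: 4 codewords.
  weight 4: 1 codewords.
Minimum distance d = smallest w > 0 with A_w > 0 = 2.
Sanity: Σ A_w = 8 = 2^3 = 8 ✓.
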